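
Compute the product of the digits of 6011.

6×0×1×1 = 0

0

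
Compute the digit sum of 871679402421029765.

8+7+1+6+7+9+4+0+2+4+2+1+0+2+9+7+6+5 = 80

80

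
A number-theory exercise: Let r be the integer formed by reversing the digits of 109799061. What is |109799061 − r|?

Reverse of 109799061 is 160997901.
|109799061 − 160997901| = 51198840

51198840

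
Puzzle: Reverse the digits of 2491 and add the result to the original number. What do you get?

Reverse of 2491 is 1942.
2491 + 1942 = 4433

4433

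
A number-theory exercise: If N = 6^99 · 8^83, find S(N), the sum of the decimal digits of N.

639

6^99 · 8^83 = 98501469209271864574817479903272913780310054648503654928548751715368528223766923490815524123581141453379006202015856350731209088047190150854491664023552
Sum of its 152 digits: 639.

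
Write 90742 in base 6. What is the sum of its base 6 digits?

17

90742 in base 6 is 1540034.
Digit sum: 1+5+4+0+0+3+4 = 17.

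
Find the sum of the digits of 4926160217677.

58

4+9+2+6+1+6+0+2+1+7+6+7+7 = 58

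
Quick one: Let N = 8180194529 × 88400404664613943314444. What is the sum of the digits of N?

171

8180194529 × 88400404664613943314444 = 723132506598861058997930935476876
Sum of its 33 digits: 171.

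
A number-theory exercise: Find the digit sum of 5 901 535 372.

5+9+0+1+5+3+5+3+7+2 = 40

40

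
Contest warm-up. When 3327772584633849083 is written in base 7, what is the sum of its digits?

3327772584633849083 in base 7 is 5646365354123446322414.
Digit sum: 5+6+4+6+3+6+5+3+5+4+1+2+3+4+4+6+3+2+2+4+1+4 = 83.

83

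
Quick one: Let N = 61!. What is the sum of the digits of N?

315

61! = 507580213877224798800856812176625227226004528988036003099405939480985600000000000000
Sum of its 84 digits: 315.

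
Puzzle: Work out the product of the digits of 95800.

0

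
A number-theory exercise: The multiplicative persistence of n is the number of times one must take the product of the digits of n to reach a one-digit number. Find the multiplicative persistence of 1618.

1618 → 48 → 32 → 6 (3 steps)

3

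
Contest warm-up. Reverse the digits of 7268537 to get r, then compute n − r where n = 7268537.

Reverse of 7268537 is 7358627.
7268537 − 7358627 = -90090

-90090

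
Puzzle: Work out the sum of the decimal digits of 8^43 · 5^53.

8^43 · 5^53 = 7555786372591432341913600000000000000000000000000000000000000000000000000000
Sum of its 76 digits: 106.

106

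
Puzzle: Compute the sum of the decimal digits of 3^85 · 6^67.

432

3^85 · 6^67 = 491405968343700260068263969196310915984103242439288858076265661007075972960708748258624667648
Sum of its 93 digits: 432.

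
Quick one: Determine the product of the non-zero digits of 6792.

6×7×9×2 = 756

756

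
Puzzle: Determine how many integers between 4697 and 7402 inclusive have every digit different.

1404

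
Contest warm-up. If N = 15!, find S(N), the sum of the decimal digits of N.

15! = 1307674368000
Sum of its 13 digits: 45.

45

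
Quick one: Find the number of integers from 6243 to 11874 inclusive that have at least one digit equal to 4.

1560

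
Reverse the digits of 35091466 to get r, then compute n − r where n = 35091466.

-31327587

Reverse of 35091466 is 66419053.
35091466 − 66419053 = -31327587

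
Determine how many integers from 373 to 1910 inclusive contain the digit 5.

451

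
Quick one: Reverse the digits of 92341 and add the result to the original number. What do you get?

Reverse of 92341 is 14329.
92341 + 14329 = 106670

106670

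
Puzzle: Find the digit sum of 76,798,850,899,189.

7+6+7+9+8+8+5+0+8+9+9+1+8+9 = 94

94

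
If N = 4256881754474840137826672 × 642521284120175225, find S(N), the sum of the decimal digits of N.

181

4256881754474840137826672 × 642521284120175225 = 2735137131232918753693538933289199318601200
Sum of its 43 digits: 181.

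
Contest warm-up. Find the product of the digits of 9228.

9×2×2×8 = 288

288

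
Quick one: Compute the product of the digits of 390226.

0

3×9×0×2×2×6 = 0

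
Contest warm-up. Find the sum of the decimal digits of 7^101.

346

7^101 = 22641335567373305939412534383701517676000422392332377806537267319741840217458496420007
Sum of its 86 digits: 346.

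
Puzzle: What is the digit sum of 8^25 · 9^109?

549

8^25 · 9^109 = 3887614593093745526865643432130725396640695388476373457007522298580124250180628524061231012599320924928140761364618992263626752
Sum of its 127 digits: 549.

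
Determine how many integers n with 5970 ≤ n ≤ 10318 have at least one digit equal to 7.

The integers in [5970, 10318] that have at least one digit equal to 7: 5970, 5971, 5972, 5973, 5974, 5975, …, 10307, 10317.
1884 qualify.

1884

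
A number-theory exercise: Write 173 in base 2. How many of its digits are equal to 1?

5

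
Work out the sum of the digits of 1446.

1+4+4+6 = 15

15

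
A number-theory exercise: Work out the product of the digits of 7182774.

21952

7×1×8×2×7×7×4 = 21952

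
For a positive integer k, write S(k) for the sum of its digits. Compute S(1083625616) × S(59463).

1026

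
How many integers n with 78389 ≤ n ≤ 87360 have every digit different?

3019

The integers in [78389, 87360] that have every digit different: 78390, 78391, 78392, 78394, 78395, 78396, …, 87359, 87360.
3019 qualify.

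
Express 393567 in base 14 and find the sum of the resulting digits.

393567 in base 14 is A35DD.
Digit sum: 10+3+5+13+13 = 44.

44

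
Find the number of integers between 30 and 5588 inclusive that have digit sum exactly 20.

306

The integers in [30, 5588] that have digit sum exactly 20: 299, 389, 398, 479, 488, 497, …, 5573, 5582.
306 qualify.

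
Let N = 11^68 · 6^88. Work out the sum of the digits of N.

11^68 · 6^88 = 19589016160509901936075805039540143703269048745420930734747870043433817985949815462719367020118142206786456036970184426527454782688849821696
Sum of its 140 digits: 630.

630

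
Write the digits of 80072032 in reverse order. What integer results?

23027008

Reversing 80072032 gives 23027008.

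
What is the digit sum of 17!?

17! = 355687428096000
Sum of its 15 digits: 63.

63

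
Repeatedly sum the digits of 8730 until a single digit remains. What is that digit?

8+7+3+0 = 18
1+8 = 9

9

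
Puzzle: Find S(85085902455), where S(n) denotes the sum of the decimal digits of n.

8+5+0+8+5+9+0+2+4+5+5 = 51

51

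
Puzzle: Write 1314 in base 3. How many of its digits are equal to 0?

1314 in base 3 is 1210200.
The digit 0 appears 3 times.

3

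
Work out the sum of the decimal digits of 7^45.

7^45 = 107006904423598033356356300384937784807
Sum of its 39 digits: 163.

163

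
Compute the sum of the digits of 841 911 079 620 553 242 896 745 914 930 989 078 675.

193

8+4+1+9+1+1+0+7+9+6+2+0+5+5+3+2+4+2+8+9+6+7+4+5+9+1+4+9+3+0+9+8+9+0+7+8+6+7+5 = 193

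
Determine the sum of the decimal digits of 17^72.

17^72 = 39113109086909429677722020301913236473480554918622319095658263304421436792355981439762561
Sum of its 89 digits: 379.

379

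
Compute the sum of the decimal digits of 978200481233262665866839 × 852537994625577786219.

189

978200481233262665866839 × 852537994625577786219 = 833953076612380890761472105640485436263291741
Sum of its 45 digits: 189.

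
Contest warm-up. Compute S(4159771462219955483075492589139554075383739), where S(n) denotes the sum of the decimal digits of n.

213

4+1+5+9+7+7+1+4+6+2+2+1+9+9+5+5+4+8+3+0+7+5+4+9+2+5+8+9+1+3+9+5+5+4+0+7+5+3+8+3+7+3+9 = 213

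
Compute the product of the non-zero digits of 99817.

9×9×8×1×7 = 4536

4536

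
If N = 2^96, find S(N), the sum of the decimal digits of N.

2^96 = 79228162514264337593543950336
Sum of its 29 digits: 127.

127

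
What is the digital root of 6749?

8

6+7+4+9 = 26
2+6 = 8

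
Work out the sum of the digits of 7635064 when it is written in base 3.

7635064 in base 3 is 112100220100011.
Digit sum: 1+1+2+1+0+0+2+2+0+1+0+0+0+1+1 = 12.

12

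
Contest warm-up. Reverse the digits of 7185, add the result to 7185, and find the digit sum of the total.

Reversal of 7185 is 5817; 7185 + 5817 = 13002.
Digit sum of 13002: 1+3+0+0+2 = 6.

6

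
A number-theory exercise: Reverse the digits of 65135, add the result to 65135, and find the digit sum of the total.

22

Reversal of 65135 is 53156; 65135 + 53156 = 118291.
Digit sum of 118291: 1+1+8+2+9+1 = 22.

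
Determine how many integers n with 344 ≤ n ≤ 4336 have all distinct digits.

The integers in [344, 4336] that have all distinct digits: 345, 346, 347, 348, 349, 350, …, 4328, 4329.
2178 qualify.

2178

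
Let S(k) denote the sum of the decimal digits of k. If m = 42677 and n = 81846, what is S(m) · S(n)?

S(42677) = 4+2+6+7+7 = 26.
S(81846) = 8+1+8+4+6 = 27.
26 · 27 = 702.

702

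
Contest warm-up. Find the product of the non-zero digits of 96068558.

518400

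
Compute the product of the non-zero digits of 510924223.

4320

5×1×9×2×4×2×2×3 = 4320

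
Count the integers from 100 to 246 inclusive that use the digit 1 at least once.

The integers in [100, 246] that use the digit 1 at least once: 100, 101, 102, 103, 104, 105, …, 231, 241.
114 qualify.

114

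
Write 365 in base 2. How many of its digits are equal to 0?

365 in base 2 is 101101101.
The digit 0 appears 3 times.

3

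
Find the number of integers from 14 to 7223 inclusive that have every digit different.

3876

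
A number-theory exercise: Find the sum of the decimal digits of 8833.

22

8+8+3+3 = 22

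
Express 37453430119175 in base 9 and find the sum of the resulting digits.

71

37453430119175 in base 9 is 156544757371358.
Digit sum: 1+5+6+5+4+4+7+5+7+3+7+1+3+5+8 = 71.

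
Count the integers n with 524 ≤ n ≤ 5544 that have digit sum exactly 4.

20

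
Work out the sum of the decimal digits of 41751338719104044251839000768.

4+1+7+5+1+3+3+8+7+1+9+1+0+4+0+4+4+2+5+1+8+3+9+0+0+0+7+6+8 = 111

111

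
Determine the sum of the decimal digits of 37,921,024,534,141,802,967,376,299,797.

3+7+9+2+1+0+2+4+5+3+4+1+4+1+8+0+2+9+6+7+3+7+6+2+9+9+7+9+7 = 137

137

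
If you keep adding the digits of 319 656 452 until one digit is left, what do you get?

5

3+1+9+6+5+6+4+5+2 = 41
4+1 = 5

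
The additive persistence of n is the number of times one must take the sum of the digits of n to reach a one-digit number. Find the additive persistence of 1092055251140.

1092055251140 → 35 → 8 (2 steps)

2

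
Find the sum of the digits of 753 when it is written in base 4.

753 in base 4 is 23301.
Digit sum: 2+3+3+0+1 = 9.

9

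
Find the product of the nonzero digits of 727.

98

7×2×7 = 98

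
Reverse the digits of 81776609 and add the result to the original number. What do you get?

172444327

Reverse of 81776609 is 90667718.
81776609 + 90667718 = 172444327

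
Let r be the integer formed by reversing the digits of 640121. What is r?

121046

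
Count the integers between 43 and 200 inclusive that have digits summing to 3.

The integers in [43, 200] that have digits summing to 3: 102, 111, 120.
3 qualify.

3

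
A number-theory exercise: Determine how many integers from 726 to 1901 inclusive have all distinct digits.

The integers in [726, 1901] that have all distinct digits: 726, 728, 729, 730, 731, 732, …, 1896, 1897.
643 qualify.

643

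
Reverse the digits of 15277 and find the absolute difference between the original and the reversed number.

Reverse of 15277 is 77251.
|15277 − 77251| = 61974

61974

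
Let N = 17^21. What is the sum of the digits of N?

116

17^21 = 69091933913008732880827217
Sum of its 26 digits: 116.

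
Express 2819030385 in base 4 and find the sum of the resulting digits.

2819030385 in base 4 is 2220001233311301.
Digit sum: 2+2+2+0+0+0+1+2+3+3+3+1+1+3+0+1 = 24.

24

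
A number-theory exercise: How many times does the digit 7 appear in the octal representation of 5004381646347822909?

5004381646347822909 in base 8 is 425631051371702763475.
The digit 7 appears 4 times.

4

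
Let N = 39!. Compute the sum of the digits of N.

189

39! = 20397882081197443358640281739902897356800000000
Sum of its 47 digits: 189.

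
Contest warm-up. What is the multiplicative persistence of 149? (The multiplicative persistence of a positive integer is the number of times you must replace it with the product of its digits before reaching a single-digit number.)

3

149 → 36 → 18 → 8 (3 steps)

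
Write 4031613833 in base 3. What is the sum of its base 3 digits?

23

4031613833 in base 3 is 101101222012012110212.
Digit sum: 1+0+1+1+0+1+2+2+2+0+1+2+0+1+2+1+1+0+2+1+2 = 23.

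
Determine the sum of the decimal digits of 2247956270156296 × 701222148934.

2247956270156296 × 701222148934 = 1576316726468657333169788464
Sum of its 28 digits: 142.

142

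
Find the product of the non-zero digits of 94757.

8820

9×4×7×5×7 = 8820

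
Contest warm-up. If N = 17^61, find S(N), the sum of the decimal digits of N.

296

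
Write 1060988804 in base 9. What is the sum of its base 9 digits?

44

1060988804 in base 9 is 2657384018.
Digit sum: 2+6+5+7+3+8+4+0+1+8 = 44.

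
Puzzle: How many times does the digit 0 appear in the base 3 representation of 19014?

19014 in base 3 is 222002020.
The digit 0 appears 4 times.

4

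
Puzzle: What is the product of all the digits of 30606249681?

3×0×6×0×6×2×4×9×6×8×1 = 0

0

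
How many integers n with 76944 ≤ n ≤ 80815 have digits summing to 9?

The integers in [76944, 80815] that have digits summing to 9: 80001, 80010, 80100.
3 qualify.

3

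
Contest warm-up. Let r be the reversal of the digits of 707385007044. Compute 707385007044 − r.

Reverse of 707385007044 is 440700583707.
707385007044 − 440700583707 = 266684423337

266684423337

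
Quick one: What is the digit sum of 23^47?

23^47 = 10027860709531471276608129612323653414238264145365258534666014247
Sum of its 65 digits: 254.

254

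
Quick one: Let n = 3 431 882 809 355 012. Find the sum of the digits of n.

3+4+3+1+8+8+2+8+0+9+3+5+5+0+1+2 = 62

62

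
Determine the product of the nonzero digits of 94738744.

677376

9×4×7×3×8×7×4×4 = 677376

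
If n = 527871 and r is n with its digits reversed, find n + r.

Reverse of 527871 is 178725.
527871 + 178725 = 706596

706596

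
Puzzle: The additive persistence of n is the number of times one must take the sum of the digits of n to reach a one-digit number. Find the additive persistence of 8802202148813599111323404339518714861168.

8802202148813599111323404339518714861168 → 160 → 7 (2 steps)

2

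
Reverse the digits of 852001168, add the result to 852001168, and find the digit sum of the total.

Reversal of 852001168 is 861100258; 852001168 + 861100258 = 1713101426.
Digit sum of 1713101426: 1+7+1+3+1+0+1+4+2+6 = 26.

26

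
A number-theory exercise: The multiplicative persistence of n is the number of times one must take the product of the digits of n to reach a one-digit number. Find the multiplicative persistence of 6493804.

1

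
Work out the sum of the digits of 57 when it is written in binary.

57 in base 2 is 111001.
Digit sum: 1+1+1+0+0+1 = 4.

4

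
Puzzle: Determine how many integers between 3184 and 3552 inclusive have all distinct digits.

The integers in [3184, 3552] that have all distinct digits: 3184, 3185, 3186, 3187, 3189, 3190, …, 3548, 3549.
152 qualify.

152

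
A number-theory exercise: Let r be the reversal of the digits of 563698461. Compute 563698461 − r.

398802096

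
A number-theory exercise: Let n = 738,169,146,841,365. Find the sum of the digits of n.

72

7+3+8+1+6+9+1+4+6+8+4+1+3+6+5 = 72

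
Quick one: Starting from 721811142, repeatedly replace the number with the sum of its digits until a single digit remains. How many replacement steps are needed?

721811142 → 27 → 9 (2 steps)

2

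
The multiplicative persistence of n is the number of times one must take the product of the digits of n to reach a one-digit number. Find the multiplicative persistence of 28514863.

28514863 → 46080 → 0 (2 steps)

2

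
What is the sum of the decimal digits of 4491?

18

4+4+9+1 = 18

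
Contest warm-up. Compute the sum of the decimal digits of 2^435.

629

2^435 = 88725430211866075506509253892578678509965986412026130405455346579667881849780019937279180995332466499116518750764914298527173050368
Sum of its 131 digits: 629.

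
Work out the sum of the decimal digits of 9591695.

44

9+5+9+1+6+9+5 = 44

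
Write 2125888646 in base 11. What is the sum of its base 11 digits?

36

2125888646 in base 11 is 9A1010672.
Digit sum: 9+10+1+0+1+0+6+7+2 = 36.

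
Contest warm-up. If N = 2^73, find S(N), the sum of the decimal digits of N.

2^73 = 9444732965739290427392
Sum of its 22 digits: 110.

110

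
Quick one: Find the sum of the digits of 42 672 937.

4+2+6+7+2+9+3+7 = 40

40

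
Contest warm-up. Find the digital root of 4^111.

1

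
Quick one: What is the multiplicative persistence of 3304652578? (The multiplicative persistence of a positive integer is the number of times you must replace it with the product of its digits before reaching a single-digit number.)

3304652578 → 0 (1 step)

1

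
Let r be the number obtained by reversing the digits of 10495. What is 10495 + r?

Reverse of 10495 is 59401.
10495 + 59401 = 69896

69896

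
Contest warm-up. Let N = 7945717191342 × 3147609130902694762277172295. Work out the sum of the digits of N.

168

7945717191342 × 3147609130902694762277172295 = 25010011983038593443620107819949216269890
Sum of its 41 digits: 168.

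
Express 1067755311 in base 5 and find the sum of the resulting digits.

1067755311 in base 5 is 4141321132221.
Digit sum: 4+1+4+1+3+2+1+1+3+2+2+2+1 = 27.

27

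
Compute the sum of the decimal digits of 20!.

20! = 2432902008176640000
Sum of its 19 digits: 54.

54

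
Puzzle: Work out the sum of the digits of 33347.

3+3+3+4+7 = 20

20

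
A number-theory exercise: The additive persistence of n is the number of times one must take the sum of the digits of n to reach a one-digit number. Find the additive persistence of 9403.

2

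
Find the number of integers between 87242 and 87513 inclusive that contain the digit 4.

133

The integers in [87242, 87513] that contain the digit 4: 87242, 87243, 87244, 87245, 87246, 87247, …, 87499, 87504.
133 qualify.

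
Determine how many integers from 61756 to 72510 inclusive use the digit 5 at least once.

3591

The integers in [61756, 72510] that use the digit 5 at least once: 61756, 61757, 61758, 61759, 61765, 61775, …, 72509, 72510.
3591 qualify.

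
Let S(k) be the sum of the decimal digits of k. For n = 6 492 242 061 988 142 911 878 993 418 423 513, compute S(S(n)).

10

First digit sum: 154.
1+5+4 = 10.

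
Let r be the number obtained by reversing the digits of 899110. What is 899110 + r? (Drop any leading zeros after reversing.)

Reverse of 899110 is 11998.
899110 + 11998 = 911108

911108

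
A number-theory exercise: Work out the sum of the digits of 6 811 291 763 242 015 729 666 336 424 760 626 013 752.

6+8+1+1+2+9+1+7+6+3+2+4+2+0+1+5+7+2+9+6+6+6+3+3+6+4+2+4+7+6+0+6+2+6+0+1+3+7+5+2 = 161

161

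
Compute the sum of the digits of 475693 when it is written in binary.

9

475693 in base 2 is 1110100001000101101.
Digit sum: 1+1+1+0+1+0+0+0+0+1+0+0+0+1+0+1+1+0+1 = 9.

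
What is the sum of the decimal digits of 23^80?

23^80 = 8674149068844545725212845877190599102406873944216747217343910487904207607171475103715128399437179286425820801
Sum of its 109 digits: 484.

484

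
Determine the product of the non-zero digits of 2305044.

480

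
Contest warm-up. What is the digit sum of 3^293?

3^293 = 62593268888243427522325572648417154077029581904589591436433557420379056779834968721444995955962021668152942131046179260545730559106399531123
Sum of its 140 digits: 639.

639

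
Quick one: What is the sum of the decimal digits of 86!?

495

86! = 24227095383672732381765523203441259715284870552429381750838764496720162249742450276789464634901319465571660595200000000000000000000
Sum of its 131 digits: 495.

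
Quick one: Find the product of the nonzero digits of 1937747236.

1333584

1×9×3×7×7×4×7×2×3×6 = 1333584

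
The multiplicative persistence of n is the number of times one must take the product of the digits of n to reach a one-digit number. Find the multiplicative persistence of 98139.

98139 → 1944 → 144 → 16 → 6 (4 steps)

4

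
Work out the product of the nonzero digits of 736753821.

211680

7×3×6×7×5×3×8×2×1 = 211680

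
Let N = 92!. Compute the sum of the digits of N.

540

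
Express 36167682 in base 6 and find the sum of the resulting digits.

22

36167682 in base 6 is 3331110550.
Digit sum: 3+3+3+1+1+1+0+5+5+0 = 22.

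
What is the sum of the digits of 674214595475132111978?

92

6+7+4+2+1+4+5+9+5+4+7+5+1+3+2+1+1+1+9+7+8 = 92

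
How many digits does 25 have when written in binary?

5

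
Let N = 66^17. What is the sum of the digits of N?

135

66^17 = 8555529718761317069203003539456
Sum of its 31 digits: 135.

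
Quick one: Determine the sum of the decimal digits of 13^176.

13^176 = 11324786050375325325136866284027011869394374854300874037595932547004526492374686789380085025643109431793166090350462797168495993354932474869004861170985814677314769111323867268420210290762782146241
Sum of its 197 digits: 862.

862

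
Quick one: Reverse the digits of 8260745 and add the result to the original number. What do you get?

13731373

Reverse of 8260745 is 5470628.
8260745 + 5470628 = 13731373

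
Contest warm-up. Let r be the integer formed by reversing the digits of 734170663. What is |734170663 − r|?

368099226

Reverse of 734170663 is 366071437.
|734170663 − 366071437| = 368099226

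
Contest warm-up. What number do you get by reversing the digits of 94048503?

30584049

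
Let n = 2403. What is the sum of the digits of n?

9

2+4+0+3 = 9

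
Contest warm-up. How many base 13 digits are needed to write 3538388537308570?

14

3538388537308570 in base 13 is B8B4A7B8425B4A, which has 14 digits.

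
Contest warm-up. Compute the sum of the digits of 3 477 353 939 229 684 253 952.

3+4+7+7+3+5+3+9+3+9+2+2+9+6+8+4+2+5+3+9+5+2 = 110

110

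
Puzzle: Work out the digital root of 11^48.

The digital root of n equals n mod 9 (or 9 when 9 | n), so we need 11^48 mod 9.
11^48 ≡ 1 (mod 9), so the digital root is 1.

1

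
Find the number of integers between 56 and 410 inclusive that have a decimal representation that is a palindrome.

35

The integers in [56, 410] that have a decimal representation that is a palindrome: 66, 77, 88, 99, 101, 111, …, 393, 404.
35 qualify.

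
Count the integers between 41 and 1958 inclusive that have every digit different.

1184

The integers in [41, 1958] that have every digit different: 41, 42, 43, 45, 46, 47, …, 1957, 1958.
1184 qualify.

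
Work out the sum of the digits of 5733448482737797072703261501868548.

161

5+7+3+3+4+4+8+4+8+2+7+3+7+7+9+7+0+7+2+7+0+3+2+6+1+5+0+1+8+6+8+5+4+8 = 161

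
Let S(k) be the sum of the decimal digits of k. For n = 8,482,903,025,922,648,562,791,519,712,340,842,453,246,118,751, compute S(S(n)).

First digit sum: 195.
1+9+5 = 15.

15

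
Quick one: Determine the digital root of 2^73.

The digital root of n equals n mod 9 (or 9 when 9 | n), so we need 2^73 mod 9.
2^73 ≡ 2 (mod 9), so the digital root is 2.

2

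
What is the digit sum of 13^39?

13^39 = 27783742160348572763840067510872319734178277
Sum of its 44 digits: 199.

199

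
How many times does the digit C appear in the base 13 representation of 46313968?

46313968 in base 13 is 979771C.
The digit C appears 1 time.

1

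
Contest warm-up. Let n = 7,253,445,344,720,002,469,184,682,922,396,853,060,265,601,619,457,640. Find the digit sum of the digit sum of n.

8

First digit sum: 215.
2+1+5 = 8.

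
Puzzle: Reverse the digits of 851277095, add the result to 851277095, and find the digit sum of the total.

Reversal of 851277095 is 590772158; 851277095 + 590772158 = 1442049253.
Digit sum of 1442049253: 1+4+4+2+0+4+9+2+5+3 = 34.

34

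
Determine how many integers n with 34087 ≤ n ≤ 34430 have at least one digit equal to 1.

151

The integers in [34087, 34430] that have at least one digit equal to 1: 34091, 34100, 34101, 34102, 34103, 34104, …, 34419, 34421.
151 qualify.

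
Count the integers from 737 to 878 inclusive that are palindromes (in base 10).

15

The integers in [737, 878] that are palindromes (in base 10): 737, 747, 757, 767, 777, 787, …, 868, 878.
15 qualify.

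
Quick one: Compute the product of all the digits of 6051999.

6×0×5×1×9×9×9 = 0

0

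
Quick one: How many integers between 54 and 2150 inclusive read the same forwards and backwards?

107

The integers in [54, 2150] that read the same forwards and backwards: 55, 66, 77, 88, 99, 101, …, 2002, 2112.
107 qualify.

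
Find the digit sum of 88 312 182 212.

38

8+8+3+1+2+1+8+2+2+1+2 = 38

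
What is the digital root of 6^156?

9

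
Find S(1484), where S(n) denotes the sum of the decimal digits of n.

1+4+8+4 = 17

17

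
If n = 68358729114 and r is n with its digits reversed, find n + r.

Reverse of 68358729114 is 41192785386.
68358729114 + 41192785386 = 109551514500

109551514500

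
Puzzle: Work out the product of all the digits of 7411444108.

0

7×4×1×1×4×4×4×1×0×8 = 0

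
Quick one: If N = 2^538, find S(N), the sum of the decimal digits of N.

700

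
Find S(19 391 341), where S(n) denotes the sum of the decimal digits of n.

1+9+3+9+1+3+4+1 = 31

31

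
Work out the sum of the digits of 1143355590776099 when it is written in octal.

1143355590776099 in base 8 is 40376006765612443.
Digit sum: 4+0+3+7+6+0+0+6+7+6+5+6+1+2+4+4+3 = 64.

64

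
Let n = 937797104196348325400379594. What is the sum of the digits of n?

9+3+7+7+9+7+1+0+4+1+9+6+3+4+8+3+2+5+4+0+0+3+7+9+5+9+4 = 129

129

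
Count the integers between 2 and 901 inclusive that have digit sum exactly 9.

55

The integers in [2, 901] that have digit sum exactly 9: 9, 18, 27, 36, 45, 54, …, 810, 900.
55 qualify.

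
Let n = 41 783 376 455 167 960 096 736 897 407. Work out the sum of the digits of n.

148

4+1+7+8+3+3+7+6+4+5+5+1+6+7+9+6+0+0+9+6+7+3+6+8+9+7+4+0+7 = 148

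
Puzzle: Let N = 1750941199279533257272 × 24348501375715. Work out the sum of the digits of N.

1750941199279533257272 × 24348501375715 = 42632794199453787481530387027949480
Sum of its 35 digits: 172.

172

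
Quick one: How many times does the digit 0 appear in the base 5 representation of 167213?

1

167213 in base 5 is 20322323.
The digit 0 appears 1 time.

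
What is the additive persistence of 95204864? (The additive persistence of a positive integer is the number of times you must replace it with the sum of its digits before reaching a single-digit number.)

95204864 → 38 → 11 → 2 (3 steps)

3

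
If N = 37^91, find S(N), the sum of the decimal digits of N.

37^91 = 50857720428072011175212778805914291330898175475794582388303037009341509897903651258101915471588658071047930072827240207102405231959924417974013
Sum of its 143 digits: 595.

595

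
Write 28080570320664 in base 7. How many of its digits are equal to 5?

4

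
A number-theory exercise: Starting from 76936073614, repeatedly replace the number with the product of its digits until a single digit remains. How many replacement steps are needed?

1

76936073614 → 0 (1 step)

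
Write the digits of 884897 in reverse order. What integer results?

798488

Reversing 884897 gives 798488.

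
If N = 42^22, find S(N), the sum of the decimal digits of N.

144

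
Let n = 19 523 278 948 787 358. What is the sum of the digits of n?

1+9+5+2+3+2+7+8+9+4+8+7+8+7+3+5+8 = 96

96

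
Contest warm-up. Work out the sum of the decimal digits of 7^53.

220

7^53 = 616873509628062366290756156815389726793178407
Sum of its 45 digits: 220.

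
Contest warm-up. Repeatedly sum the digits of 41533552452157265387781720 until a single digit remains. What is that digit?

9

4+1+5+3+3+5+5+2+4+5+2+1+5+7+2+6+5+3+8+7+7+8+1+7+2+0 = 108
1+0+8 = 9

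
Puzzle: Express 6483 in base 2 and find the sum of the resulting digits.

7

6483 in base 2 is 1100101010011.
Digit sum: 1+1+0+0+1+0+1+0+1+0+0+1+1 = 7.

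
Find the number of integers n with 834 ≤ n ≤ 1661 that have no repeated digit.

432

The integers in [834, 1661] that have no repeated digit: 834, 835, 836, 837, 839, 840, …, 1658, 1659.
432 qualify.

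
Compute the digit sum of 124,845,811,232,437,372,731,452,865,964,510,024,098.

1+2+4+8+4+5+8+1+1+2+3+2+4+3+7+3+7+2+7+3+1+4+5+2+8+6+5+9+6+4+5+1+0+0+2+4+0+9+8 = 156

156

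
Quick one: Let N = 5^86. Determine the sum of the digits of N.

268

5^86 = 1292469707114105741986576081359316958696581423282623291015625
Sum of its 61 digits: 268.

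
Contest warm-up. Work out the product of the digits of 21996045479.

0

2×1×9×9×6×0×4×5×4×7×9 = 0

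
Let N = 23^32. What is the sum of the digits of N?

23^32 = 37608910510519071039902074217516707306379521
Sum of its 44 digits: 169.

169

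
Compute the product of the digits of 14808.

0

1×4×8×0×8 = 0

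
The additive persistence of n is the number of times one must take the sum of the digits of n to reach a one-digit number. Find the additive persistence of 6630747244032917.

3

6630747244032917 → 65 → 11 → 2 (3 steps)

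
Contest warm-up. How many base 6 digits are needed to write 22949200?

22949200 in base 6 is 2135514144, which has 10 digits.

10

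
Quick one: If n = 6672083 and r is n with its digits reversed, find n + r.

10474849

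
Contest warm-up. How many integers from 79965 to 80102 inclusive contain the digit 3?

22

The integers in [79965, 80102] that contain the digit 3: 79973, 79983, 79993, 80003, 80013, 80023, …, 80083, 80093.
22 qualify.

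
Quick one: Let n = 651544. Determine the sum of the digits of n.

6+5+1+5+4+4 = 25

25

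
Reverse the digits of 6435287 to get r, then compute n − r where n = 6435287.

-1390059

Reverse of 6435287 is 7825346.
6435287 − 7825346 = -1390059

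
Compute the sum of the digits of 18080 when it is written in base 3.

18080 in base 3 is 220210122.
Digit sum: 2+2+0+2+1+0+1+2+2 = 12.

12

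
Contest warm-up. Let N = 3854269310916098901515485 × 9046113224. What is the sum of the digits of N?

164

3854269310916098901515485 × 9046113224 = 34866156582335489827491102499273640
Sum of its 35 digits: 164.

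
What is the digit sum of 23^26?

23^26 = 254052654154149545721997685422868689
Sum of its 36 digits: 178.

178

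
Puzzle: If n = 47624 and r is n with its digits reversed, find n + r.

90298

Reverse of 47624 is 42674.
47624 + 42674 = 90298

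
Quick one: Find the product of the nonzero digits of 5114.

5×1×1×4 = 20

20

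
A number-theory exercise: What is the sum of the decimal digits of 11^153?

719

11^153 = 2153182439418108835992644412729930590457960981217217920404787646028283627969774739067090294471817560382112235760043481754894971704029560339644377201975497940331
Sum of its 160 digits: 719.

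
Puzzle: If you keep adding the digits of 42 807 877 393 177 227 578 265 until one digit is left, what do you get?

4+2+8+0+7+8+7+7+3+9+3+1+7+7+2+2+7+5+7+8+2+6+5 = 117
1+1+7 = 9

9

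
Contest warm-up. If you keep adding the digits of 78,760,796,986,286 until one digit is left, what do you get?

8

7+8+7+6+0+7+9+6+9+8+6+2+8+6 = 89
8+9 = 17
1+7 = 8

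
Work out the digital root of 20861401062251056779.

9

2+0+8+6+1+4+0+1+0+6+2+2+5+1+0+5+6+7+7+9 = 72
7+2 = 9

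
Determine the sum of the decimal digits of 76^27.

253

76^27 = 605294867755151978358116750555481286863651157835776
Sum of its 51 digits: 253.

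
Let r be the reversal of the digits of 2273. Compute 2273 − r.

Reverse of 2273 is 3722.
2273 − 3722 = -1449

-1449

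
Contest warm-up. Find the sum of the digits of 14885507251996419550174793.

1+4+8+8+5+5+0+7+2+5+1+9+9+6+4+1+9+5+5+0+1+7+4+7+9+3 = 125

125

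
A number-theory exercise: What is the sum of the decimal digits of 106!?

106! = 114628056373470835453434738414834942870388487424139673389282723476762012382449946252660360871841673476016298287096435143747350528228224302506311680000000000000000000000000
Sum of its 171 digits: 639.

639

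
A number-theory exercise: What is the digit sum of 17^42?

271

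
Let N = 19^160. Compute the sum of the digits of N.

19^160 = 3986356659537090126650719323733600114910507086983688582259902701249190699229421168777053936446329694022912798484074085852619335644853714823871346164737896385726476519803647927298744105729376465805480924801
Sum of its 205 digits: 964.

964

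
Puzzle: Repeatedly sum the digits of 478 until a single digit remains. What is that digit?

1

4+7+8 = 19
1+9 = 10
1+0 = 1
(Equivalently, 478 mod 9 = 1.)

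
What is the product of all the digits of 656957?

6×5×6×9×5×7 = 56700

56700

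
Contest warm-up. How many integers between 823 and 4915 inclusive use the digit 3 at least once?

1832

The integers in [823, 4915] that use the digit 3 at least once: 823, 830, 831, 832, 833, 834, …, 4903, 4913.
1832 qualify.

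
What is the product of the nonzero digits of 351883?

3×5×1×8×8×3 = 2880

2880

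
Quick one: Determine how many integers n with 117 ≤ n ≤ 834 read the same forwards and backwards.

The integers in [117, 834] that read the same forwards and backwards: 121, 131, 141, 151, 161, 171, …, 818, 828.
71 qualify.

71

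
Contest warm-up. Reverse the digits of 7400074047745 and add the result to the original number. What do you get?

12877478747792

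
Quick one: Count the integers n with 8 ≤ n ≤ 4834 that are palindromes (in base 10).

The integers in [8, 4834] that are palindromes (in base 10): 8, 9, 11, 22, 33, 44, …, 4664, 4774.
139 qualify.

139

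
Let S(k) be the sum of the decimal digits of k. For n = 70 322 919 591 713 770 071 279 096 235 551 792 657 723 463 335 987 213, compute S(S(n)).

12

First digit sum: 237.
2+3+7 = 12.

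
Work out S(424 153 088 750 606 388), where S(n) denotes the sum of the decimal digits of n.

4+2+4+1+5+3+0+8+8+7+5+0+6+0+6+3+8+8 = 78

78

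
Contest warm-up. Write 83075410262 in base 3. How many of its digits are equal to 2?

10

83075410262 in base 3 is 21221102200001002202202.
The digit 2 appears 10 times.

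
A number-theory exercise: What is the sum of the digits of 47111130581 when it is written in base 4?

29

47111130581 in base 4 is 223320002230313111.
Digit sum: 2+2+3+3+2+0+0+0+2+2+3+0+3+1+3+1+1+1 = 29.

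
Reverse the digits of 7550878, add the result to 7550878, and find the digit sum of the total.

Reversal of 7550878 is 8780557; 7550878 + 8780557 = 16331435.
Digit sum of 16331435: 1+6+3+3+1+4+3+5 = 26.

26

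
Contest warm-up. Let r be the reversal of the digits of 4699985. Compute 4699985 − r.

-1199979

Reverse of 4699985 is 5899964.
4699985 − 5899964 = -1199979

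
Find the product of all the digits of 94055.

9×4×0×5×5 = 0

0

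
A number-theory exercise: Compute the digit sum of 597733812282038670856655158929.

150

5+9+7+7+3+3+8+1+2+2+8+2+0+3+8+6+7+0+8+5+6+6+5+5+1+5+8+9+2+9 = 150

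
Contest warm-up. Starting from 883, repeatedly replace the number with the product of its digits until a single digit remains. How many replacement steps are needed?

883 → 192 → 18 → 8 (3 steps)

3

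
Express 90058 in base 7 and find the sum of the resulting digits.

90058 in base 7 is 523363.
Digit sum: 5+2+3+3+6+3 = 22.

22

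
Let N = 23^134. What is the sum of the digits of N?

862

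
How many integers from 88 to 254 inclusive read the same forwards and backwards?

The integers in [88, 254] that read the same forwards and backwards: 88, 99, 101, 111, 121, 131, …, 242, 252.
18 qualify.

18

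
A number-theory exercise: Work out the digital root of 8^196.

The digital root of n equals n mod 9 (or 9 when 9 | n), so we need 8^196 mod 9.
8^196 ≡ 1 (mod 9), so the digital root is 1.

1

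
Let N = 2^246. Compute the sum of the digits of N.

2^246 = 113078212145816597093331040047546785012958969400039613319782796882727665664
Sum of its 75 digits: 334.

334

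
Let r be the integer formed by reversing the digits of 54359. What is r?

95345

Reversing 54359 gives 95345.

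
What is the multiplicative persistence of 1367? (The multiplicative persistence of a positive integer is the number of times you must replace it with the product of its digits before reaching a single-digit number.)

1367 → 126 → 12 → 2 (3 steps)

3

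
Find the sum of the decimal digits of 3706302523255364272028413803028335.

3+7+0+6+3+0+2+5+2+3+2+5+5+3+6+4+2+7+2+0+2+8+4+1+3+8+0+3+0+2+8+3+3+5 = 117

117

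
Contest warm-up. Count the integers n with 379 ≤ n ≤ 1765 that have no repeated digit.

825

The integers in [379, 1765] that have no repeated digit: 379, 380, 381, 382, 384, 385, …, 1764, 1765.
825 qualify.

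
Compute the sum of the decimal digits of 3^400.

3^400 = 70550791086553325712464271575934796216507949612787315762871223209262085551582934156579298529447134158154952334825355911866929793071824566694145084454535257027960285323760313192443283334088001
Sum of its 191 digits: 846.

846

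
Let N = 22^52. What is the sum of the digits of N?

292

22^52 = 6397044955556976591131187821114346488001084082080638724121570381398016
Sum of its 70 digits: 292.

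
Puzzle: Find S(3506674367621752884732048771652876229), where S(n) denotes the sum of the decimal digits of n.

176

3+5+0+6+6+7+4+3+6+7+6+2+1+7+5+2+8+8+4+7+3+2+0+4+8+7+7+1+6+5+2+8+7+6+2+2+9 = 176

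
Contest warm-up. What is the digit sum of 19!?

19! = 121645100408832000
Sum of its 18 digits: 45.

45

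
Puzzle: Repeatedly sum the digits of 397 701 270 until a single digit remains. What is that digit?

9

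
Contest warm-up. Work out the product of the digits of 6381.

144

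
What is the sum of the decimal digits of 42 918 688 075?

4+2+9+1+8+6+8+8+0+7+5 = 58

58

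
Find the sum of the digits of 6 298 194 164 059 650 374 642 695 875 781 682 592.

6+2+9+8+1+9+4+1+6+4+0+5+9+6+5+0+3+7+4+6+4+2+6+9+5+8+7+5+7+8+1+6+8+2+5+9+2 = 189

189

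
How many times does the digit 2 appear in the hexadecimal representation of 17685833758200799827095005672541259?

17685833758200799827095005672541259 in base 16 is 367FA9AF19E9B08E02114C4B88C4B.
The digit 2 appears 1 time.

1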